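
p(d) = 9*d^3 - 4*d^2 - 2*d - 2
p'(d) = 27*d^2 - 8*d - 2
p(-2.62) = -186.08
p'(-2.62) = 204.30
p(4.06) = 526.26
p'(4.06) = 410.58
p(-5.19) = -1357.55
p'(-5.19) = 766.79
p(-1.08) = -15.84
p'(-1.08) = 38.13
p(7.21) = 3148.89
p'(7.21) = 1343.89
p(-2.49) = -160.76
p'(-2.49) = 185.32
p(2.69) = 138.86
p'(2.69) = 171.85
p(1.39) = 11.66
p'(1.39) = 39.05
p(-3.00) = -275.00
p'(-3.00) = 265.00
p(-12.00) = -16106.00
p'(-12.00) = 3982.00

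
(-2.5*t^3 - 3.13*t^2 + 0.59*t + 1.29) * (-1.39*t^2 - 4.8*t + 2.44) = 3.475*t^5 + 16.3507*t^4 + 8.1039*t^3 - 12.2623*t^2 - 4.7524*t + 3.1476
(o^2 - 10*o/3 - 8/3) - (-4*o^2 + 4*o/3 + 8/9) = 5*o^2 - 14*o/3 - 32/9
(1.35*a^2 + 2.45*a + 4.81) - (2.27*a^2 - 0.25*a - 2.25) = -0.92*a^2 + 2.7*a + 7.06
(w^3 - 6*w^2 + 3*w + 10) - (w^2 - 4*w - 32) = w^3 - 7*w^2 + 7*w + 42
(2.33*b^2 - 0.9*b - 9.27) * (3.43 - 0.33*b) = -0.7689*b^3 + 8.2889*b^2 - 0.0279000000000003*b - 31.7961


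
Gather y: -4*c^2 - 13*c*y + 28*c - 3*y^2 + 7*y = -4*c^2 + 28*c - 3*y^2 + y*(7 - 13*c)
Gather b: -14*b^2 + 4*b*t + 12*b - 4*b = -14*b^2 + b*(4*t + 8)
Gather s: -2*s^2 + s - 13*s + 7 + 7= -2*s^2 - 12*s + 14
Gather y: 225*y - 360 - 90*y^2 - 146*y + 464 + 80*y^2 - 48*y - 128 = -10*y^2 + 31*y - 24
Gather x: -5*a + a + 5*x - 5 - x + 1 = -4*a + 4*x - 4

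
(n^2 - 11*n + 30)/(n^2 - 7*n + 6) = (n - 5)/(n - 1)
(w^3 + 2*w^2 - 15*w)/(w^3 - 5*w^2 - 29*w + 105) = w/(w - 7)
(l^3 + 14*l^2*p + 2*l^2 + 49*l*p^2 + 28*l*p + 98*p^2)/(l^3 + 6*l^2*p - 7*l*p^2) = (-l^2 - 7*l*p - 2*l - 14*p)/(l*(-l + p))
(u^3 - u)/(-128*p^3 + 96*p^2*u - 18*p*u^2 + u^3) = (-u^3 + u)/(128*p^3 - 96*p^2*u + 18*p*u^2 - u^3)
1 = 1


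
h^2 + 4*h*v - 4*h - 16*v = (h - 4)*(h + 4*v)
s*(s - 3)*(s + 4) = s^3 + s^2 - 12*s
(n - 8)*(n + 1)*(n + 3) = n^3 - 4*n^2 - 29*n - 24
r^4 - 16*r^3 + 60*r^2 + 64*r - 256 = (r - 8)^2*(r - 2)*(r + 2)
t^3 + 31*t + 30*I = (t - 6*I)*(t + I)*(t + 5*I)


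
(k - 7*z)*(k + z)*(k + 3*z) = k^3 - 3*k^2*z - 25*k*z^2 - 21*z^3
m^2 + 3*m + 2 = (m + 1)*(m + 2)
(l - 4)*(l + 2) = l^2 - 2*l - 8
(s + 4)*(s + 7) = s^2 + 11*s + 28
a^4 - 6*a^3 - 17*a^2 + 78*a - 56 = (a - 7)*(a - 2)*(a - 1)*(a + 4)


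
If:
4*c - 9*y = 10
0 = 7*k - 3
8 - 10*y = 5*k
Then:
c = 1069/280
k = 3/7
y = 41/70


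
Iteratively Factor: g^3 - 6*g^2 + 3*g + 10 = (g - 2)*(g^2 - 4*g - 5) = (g - 2)*(g + 1)*(g - 5)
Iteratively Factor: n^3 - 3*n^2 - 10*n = (n + 2)*(n^2 - 5*n) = (n - 5)*(n + 2)*(n)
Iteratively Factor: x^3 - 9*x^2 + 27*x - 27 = (x - 3)*(x^2 - 6*x + 9) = (x - 3)^2*(x - 3)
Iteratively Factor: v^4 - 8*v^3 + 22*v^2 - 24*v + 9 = (v - 3)*(v^3 - 5*v^2 + 7*v - 3) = (v - 3)*(v - 1)*(v^2 - 4*v + 3) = (v - 3)^2*(v - 1)*(v - 1)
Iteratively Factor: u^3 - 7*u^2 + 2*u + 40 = (u - 4)*(u^2 - 3*u - 10) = (u - 5)*(u - 4)*(u + 2)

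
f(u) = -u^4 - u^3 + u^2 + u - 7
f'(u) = -4*u^3 - 3*u^2 + 2*u + 1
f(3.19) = -129.65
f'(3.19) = -153.00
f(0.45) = -6.48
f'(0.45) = 0.93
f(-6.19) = -1205.82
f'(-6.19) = 822.38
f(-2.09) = -14.67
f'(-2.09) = 20.23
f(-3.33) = -85.28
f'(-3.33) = 108.78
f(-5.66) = -825.58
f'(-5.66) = 618.86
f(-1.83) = -10.57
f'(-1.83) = 11.81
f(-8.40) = -4330.85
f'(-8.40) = 2143.34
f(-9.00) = -5767.00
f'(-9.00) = 2656.00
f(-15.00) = -47047.00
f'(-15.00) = 12796.00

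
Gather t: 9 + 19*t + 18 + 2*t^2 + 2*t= 2*t^2 + 21*t + 27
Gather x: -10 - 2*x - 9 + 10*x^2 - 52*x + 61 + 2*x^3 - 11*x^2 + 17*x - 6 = 2*x^3 - x^2 - 37*x + 36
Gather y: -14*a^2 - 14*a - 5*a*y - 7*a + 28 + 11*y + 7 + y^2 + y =-14*a^2 - 21*a + y^2 + y*(12 - 5*a) + 35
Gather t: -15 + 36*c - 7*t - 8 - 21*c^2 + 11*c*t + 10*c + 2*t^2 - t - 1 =-21*c^2 + 46*c + 2*t^2 + t*(11*c - 8) - 24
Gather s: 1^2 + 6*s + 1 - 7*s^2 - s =-7*s^2 + 5*s + 2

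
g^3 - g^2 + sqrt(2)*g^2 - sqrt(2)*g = g*(g - 1)*(g + sqrt(2))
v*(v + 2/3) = v^2 + 2*v/3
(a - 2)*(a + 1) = a^2 - a - 2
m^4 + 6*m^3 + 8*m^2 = m^2*(m + 2)*(m + 4)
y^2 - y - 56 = (y - 8)*(y + 7)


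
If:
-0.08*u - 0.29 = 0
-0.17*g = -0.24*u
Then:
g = -5.12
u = -3.62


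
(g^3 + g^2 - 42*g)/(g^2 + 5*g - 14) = g*(g - 6)/(g - 2)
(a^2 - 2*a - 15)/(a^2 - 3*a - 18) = (a - 5)/(a - 6)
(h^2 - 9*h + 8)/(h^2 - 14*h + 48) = (h - 1)/(h - 6)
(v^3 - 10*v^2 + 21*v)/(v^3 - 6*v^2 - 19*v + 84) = v/(v + 4)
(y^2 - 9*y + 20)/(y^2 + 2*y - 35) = (y - 4)/(y + 7)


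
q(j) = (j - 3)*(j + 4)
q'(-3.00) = -5.00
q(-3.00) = -6.00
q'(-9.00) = -17.00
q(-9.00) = 60.00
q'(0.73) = 2.46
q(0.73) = -10.74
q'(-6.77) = -12.54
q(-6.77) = 27.06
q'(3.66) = 8.32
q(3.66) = 5.06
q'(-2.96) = -4.92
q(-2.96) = -6.20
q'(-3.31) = -5.62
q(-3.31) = -4.35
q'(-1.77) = -2.54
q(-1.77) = -10.64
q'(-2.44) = -3.88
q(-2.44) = -8.49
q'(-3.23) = -5.46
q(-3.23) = -4.80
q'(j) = 2*j + 1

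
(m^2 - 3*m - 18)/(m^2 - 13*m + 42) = (m + 3)/(m - 7)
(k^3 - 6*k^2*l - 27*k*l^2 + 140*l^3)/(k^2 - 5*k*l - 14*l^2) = (k^2 + k*l - 20*l^2)/(k + 2*l)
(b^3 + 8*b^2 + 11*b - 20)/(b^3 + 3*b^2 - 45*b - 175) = (b^2 + 3*b - 4)/(b^2 - 2*b - 35)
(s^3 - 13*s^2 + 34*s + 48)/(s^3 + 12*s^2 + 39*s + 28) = (s^2 - 14*s + 48)/(s^2 + 11*s + 28)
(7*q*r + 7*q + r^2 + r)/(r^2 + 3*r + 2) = (7*q + r)/(r + 2)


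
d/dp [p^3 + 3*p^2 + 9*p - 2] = 3*p^2 + 6*p + 9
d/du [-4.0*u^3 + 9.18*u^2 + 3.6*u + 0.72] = -12.0*u^2 + 18.36*u + 3.6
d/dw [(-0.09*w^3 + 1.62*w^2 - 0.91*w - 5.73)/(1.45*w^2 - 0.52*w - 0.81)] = (-0.1305*w^4 + 0.0935999999999995*w^3 + 0.6958*w^2 + 13.9926*w - 2.2425)/(2.1025*w^4 - 1.508*w^3 - 2.0786*w^2 + 0.8424*w + 0.6561)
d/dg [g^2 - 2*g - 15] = 2*g - 2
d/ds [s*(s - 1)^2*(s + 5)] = 4*s^3 + 9*s^2 - 18*s + 5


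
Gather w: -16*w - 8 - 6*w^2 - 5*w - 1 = -6*w^2 - 21*w - 9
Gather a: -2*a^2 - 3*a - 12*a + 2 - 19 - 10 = -2*a^2 - 15*a - 27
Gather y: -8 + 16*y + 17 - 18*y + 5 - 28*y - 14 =-30*y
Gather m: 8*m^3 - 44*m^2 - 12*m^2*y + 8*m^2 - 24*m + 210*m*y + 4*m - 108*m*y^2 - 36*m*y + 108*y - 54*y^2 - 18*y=8*m^3 + m^2*(-12*y - 36) + m*(-108*y^2 + 174*y - 20) - 54*y^2 + 90*y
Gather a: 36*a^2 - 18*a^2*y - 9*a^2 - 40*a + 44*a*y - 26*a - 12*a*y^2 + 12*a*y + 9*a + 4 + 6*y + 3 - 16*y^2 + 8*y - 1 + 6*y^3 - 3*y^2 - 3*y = a^2*(27 - 18*y) + a*(-12*y^2 + 56*y - 57) + 6*y^3 - 19*y^2 + 11*y + 6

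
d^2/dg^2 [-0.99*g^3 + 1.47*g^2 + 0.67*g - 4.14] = 2.94 - 5.94*g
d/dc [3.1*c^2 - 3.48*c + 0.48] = 6.2*c - 3.48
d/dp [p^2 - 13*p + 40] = 2*p - 13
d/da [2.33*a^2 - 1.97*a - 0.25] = 4.66*a - 1.97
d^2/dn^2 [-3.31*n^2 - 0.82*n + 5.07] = -6.62000000000000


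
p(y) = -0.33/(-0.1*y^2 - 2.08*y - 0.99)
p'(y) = -0.33*(0.2*y + 2.08)/(-0.1*y^2 - 2.08*y - 0.99)^2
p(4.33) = 0.03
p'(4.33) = -0.01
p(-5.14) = -0.05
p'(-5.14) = -0.01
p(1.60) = 0.07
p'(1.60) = -0.04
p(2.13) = 0.06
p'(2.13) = -0.02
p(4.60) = 0.03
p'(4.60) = -0.01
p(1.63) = 0.07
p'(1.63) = -0.04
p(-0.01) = 0.34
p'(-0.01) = -0.73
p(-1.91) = -0.13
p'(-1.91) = -0.08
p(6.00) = 0.02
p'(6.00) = -0.00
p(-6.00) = -0.04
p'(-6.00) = -0.00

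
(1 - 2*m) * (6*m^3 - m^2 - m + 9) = -12*m^4 + 8*m^3 + m^2 - 19*m + 9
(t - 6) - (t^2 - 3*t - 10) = -t^2 + 4*t + 4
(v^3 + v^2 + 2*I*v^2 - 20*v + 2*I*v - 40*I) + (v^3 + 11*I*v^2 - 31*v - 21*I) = 2*v^3 + v^2 + 13*I*v^2 - 51*v + 2*I*v - 61*I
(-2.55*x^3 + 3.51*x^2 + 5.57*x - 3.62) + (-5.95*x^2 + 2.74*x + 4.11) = -2.55*x^3 - 2.44*x^2 + 8.31*x + 0.49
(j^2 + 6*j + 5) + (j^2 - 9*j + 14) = 2*j^2 - 3*j + 19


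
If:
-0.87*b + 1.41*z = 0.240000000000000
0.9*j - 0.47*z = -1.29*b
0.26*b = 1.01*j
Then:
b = 0.06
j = 0.02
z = 0.21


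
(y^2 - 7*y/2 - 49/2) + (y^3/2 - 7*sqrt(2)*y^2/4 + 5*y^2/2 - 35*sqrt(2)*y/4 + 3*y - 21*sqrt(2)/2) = y^3/2 - 7*sqrt(2)*y^2/4 + 7*y^2/2 - 35*sqrt(2)*y/4 - y/2 - 49/2 - 21*sqrt(2)/2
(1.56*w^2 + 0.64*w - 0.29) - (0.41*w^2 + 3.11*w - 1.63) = 1.15*w^2 - 2.47*w + 1.34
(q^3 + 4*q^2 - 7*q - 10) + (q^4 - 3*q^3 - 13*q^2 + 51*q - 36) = q^4 - 2*q^3 - 9*q^2 + 44*q - 46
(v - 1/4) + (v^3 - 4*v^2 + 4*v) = v^3 - 4*v^2 + 5*v - 1/4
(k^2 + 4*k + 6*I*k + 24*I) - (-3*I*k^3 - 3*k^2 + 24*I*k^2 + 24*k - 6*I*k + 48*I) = 3*I*k^3 + 4*k^2 - 24*I*k^2 - 20*k + 12*I*k - 24*I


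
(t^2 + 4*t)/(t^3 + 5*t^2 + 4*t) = 1/(t + 1)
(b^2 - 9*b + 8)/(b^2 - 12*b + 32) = (b - 1)/(b - 4)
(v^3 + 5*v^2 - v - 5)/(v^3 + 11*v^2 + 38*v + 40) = (v^2 - 1)/(v^2 + 6*v + 8)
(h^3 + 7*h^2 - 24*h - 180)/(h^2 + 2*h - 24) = (h^2 + h - 30)/(h - 4)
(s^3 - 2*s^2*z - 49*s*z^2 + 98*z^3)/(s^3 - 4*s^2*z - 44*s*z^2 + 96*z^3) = (-s^2 + 49*z^2)/(-s^2 + 2*s*z + 48*z^2)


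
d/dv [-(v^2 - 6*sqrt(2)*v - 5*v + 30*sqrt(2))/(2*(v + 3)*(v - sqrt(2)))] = (-8*v^2 - 5*sqrt(2)*v^2 + 66*sqrt(2)*v - 96 + 75*sqrt(2))/(2*(v^4 - 2*sqrt(2)*v^3 + 6*v^3 - 12*sqrt(2)*v^2 + 11*v^2 - 18*sqrt(2)*v + 12*v + 18))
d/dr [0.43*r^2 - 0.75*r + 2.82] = 0.86*r - 0.75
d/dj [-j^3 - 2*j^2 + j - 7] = -3*j^2 - 4*j + 1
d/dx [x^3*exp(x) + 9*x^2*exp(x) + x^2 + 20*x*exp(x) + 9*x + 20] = x^3*exp(x) + 12*x^2*exp(x) + 38*x*exp(x) + 2*x + 20*exp(x) + 9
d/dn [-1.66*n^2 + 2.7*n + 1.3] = 2.7 - 3.32*n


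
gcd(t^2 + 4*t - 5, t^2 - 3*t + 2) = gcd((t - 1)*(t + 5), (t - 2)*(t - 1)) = t - 1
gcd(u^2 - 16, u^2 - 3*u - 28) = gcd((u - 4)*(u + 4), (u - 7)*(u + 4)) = u + 4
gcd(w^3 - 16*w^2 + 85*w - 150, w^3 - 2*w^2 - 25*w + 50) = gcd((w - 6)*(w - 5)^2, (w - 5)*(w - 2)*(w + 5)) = w - 5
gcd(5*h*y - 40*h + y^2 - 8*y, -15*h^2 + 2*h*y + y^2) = 5*h + y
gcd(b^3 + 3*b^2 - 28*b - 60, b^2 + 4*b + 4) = b + 2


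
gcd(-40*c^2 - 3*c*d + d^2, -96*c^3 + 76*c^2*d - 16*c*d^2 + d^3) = 8*c - d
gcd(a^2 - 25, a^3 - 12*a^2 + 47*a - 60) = a - 5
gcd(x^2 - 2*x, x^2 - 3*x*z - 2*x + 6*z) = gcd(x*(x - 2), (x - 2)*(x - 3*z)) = x - 2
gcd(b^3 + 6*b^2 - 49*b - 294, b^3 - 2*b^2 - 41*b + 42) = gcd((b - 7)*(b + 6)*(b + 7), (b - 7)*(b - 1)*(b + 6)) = b^2 - b - 42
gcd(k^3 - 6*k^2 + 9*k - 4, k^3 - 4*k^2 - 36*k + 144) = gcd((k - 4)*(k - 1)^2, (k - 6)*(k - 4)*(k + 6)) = k - 4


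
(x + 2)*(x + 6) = x^2 + 8*x + 12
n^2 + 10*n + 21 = (n + 3)*(n + 7)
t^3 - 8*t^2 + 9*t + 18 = (t - 6)*(t - 3)*(t + 1)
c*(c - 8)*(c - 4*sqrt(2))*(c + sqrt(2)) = c^4 - 8*c^3 - 3*sqrt(2)*c^3 - 8*c^2 + 24*sqrt(2)*c^2 + 64*c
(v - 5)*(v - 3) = v^2 - 8*v + 15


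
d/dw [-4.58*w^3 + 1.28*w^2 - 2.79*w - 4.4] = -13.74*w^2 + 2.56*w - 2.79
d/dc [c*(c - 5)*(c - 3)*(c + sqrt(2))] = 4*c^3 - 24*c^2 + 3*sqrt(2)*c^2 - 16*sqrt(2)*c + 30*c + 15*sqrt(2)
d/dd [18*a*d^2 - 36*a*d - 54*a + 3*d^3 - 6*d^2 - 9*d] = 36*a*d - 36*a + 9*d^2 - 12*d - 9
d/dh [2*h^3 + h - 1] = 6*h^2 + 1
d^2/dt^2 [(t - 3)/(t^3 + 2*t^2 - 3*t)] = 2*(3*t^5 - 12*t^4 - 41*t^3 - 9*t^2 + 54*t - 27)/(t^3*(t^6 + 6*t^5 + 3*t^4 - 28*t^3 - 9*t^2 + 54*t - 27))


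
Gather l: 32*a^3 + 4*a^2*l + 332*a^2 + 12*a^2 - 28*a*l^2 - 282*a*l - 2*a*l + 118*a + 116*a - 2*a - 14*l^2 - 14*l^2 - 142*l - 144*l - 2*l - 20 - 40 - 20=32*a^3 + 344*a^2 + 232*a + l^2*(-28*a - 28) + l*(4*a^2 - 284*a - 288) - 80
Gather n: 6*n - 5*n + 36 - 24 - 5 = n + 7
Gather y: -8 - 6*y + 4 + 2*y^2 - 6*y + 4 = 2*y^2 - 12*y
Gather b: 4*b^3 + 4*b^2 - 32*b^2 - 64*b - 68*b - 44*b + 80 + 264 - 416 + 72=4*b^3 - 28*b^2 - 176*b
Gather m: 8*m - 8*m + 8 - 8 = 0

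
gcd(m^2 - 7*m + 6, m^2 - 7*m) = 1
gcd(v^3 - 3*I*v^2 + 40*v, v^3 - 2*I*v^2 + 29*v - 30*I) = v + 5*I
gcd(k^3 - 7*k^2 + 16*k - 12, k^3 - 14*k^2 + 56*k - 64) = k - 2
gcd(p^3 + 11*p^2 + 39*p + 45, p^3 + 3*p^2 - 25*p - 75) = p^2 + 8*p + 15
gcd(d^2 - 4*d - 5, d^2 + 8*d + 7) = d + 1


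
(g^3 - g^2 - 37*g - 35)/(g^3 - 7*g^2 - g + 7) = (g + 5)/(g - 1)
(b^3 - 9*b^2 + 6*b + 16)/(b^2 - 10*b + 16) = b + 1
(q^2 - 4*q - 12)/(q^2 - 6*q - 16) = (q - 6)/(q - 8)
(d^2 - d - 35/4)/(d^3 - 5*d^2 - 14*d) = (-d^2 + d + 35/4)/(d*(-d^2 + 5*d + 14))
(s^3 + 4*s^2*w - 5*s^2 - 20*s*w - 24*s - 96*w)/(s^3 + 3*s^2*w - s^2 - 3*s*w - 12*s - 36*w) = (s^2 + 4*s*w - 8*s - 32*w)/(s^2 + 3*s*w - 4*s - 12*w)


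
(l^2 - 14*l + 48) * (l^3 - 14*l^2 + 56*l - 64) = l^5 - 28*l^4 + 300*l^3 - 1520*l^2 + 3584*l - 3072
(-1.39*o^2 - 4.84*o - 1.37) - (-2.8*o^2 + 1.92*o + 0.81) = 1.41*o^2 - 6.76*o - 2.18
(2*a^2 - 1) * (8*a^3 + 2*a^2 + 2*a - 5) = 16*a^5 + 4*a^4 - 4*a^3 - 12*a^2 - 2*a + 5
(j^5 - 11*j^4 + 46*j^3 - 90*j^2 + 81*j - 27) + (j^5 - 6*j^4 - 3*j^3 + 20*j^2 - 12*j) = 2*j^5 - 17*j^4 + 43*j^3 - 70*j^2 + 69*j - 27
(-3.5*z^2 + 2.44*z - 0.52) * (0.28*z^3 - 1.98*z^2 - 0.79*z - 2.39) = -0.98*z^5 + 7.6132*z^4 - 2.2118*z^3 + 7.467*z^2 - 5.4208*z + 1.2428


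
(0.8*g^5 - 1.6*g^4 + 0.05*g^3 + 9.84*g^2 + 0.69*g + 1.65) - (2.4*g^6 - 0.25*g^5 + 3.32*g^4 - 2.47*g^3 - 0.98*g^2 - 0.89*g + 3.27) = -2.4*g^6 + 1.05*g^5 - 4.92*g^4 + 2.52*g^3 + 10.82*g^2 + 1.58*g - 1.62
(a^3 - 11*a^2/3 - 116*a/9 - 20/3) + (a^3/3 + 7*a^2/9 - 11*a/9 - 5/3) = 4*a^3/3 - 26*a^2/9 - 127*a/9 - 25/3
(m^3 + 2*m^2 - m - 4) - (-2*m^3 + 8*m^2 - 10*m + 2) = 3*m^3 - 6*m^2 + 9*m - 6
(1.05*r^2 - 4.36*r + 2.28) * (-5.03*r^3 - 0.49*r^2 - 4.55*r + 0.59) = -5.2815*r^5 + 21.4163*r^4 - 14.1095*r^3 + 19.3403*r^2 - 12.9464*r + 1.3452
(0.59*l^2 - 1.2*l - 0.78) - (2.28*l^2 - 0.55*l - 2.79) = -1.69*l^2 - 0.65*l + 2.01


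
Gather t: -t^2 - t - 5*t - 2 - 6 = -t^2 - 6*t - 8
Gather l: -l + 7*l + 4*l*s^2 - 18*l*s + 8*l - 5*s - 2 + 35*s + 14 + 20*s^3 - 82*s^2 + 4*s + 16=l*(4*s^2 - 18*s + 14) + 20*s^3 - 82*s^2 + 34*s + 28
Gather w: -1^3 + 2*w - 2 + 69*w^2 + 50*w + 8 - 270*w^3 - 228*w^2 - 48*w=-270*w^3 - 159*w^2 + 4*w + 5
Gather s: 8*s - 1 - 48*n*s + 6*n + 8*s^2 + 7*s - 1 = 6*n + 8*s^2 + s*(15 - 48*n) - 2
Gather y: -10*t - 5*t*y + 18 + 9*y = -10*t + y*(9 - 5*t) + 18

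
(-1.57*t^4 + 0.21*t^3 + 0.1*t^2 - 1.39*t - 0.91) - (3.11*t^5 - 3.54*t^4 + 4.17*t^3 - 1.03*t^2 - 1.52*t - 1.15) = -3.11*t^5 + 1.97*t^4 - 3.96*t^3 + 1.13*t^2 + 0.13*t + 0.24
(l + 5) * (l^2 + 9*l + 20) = l^3 + 14*l^2 + 65*l + 100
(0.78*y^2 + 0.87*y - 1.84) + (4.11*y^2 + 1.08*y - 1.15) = 4.89*y^2 + 1.95*y - 2.99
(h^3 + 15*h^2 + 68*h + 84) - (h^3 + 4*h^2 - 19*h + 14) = 11*h^2 + 87*h + 70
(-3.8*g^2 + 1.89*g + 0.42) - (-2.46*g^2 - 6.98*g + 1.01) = -1.34*g^2 + 8.87*g - 0.59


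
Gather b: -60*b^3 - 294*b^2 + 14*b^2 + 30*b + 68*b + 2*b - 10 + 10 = -60*b^3 - 280*b^2 + 100*b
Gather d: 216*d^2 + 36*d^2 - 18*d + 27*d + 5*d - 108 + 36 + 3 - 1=252*d^2 + 14*d - 70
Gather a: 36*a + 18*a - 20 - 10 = 54*a - 30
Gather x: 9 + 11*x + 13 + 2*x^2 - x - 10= 2*x^2 + 10*x + 12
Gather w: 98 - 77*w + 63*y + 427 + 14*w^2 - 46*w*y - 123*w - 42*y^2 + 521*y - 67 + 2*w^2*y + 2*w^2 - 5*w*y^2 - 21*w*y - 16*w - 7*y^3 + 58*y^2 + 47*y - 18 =w^2*(2*y + 16) + w*(-5*y^2 - 67*y - 216) - 7*y^3 + 16*y^2 + 631*y + 440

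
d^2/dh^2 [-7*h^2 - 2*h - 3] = -14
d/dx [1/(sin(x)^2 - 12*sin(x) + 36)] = -2*cos(x)/(sin(x) - 6)^3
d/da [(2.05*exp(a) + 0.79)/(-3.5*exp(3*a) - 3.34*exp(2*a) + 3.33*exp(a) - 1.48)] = (14.35*exp(3*a) + 15.142*exp(2*a) + 5.2772*exp(a) - 5.6647)*exp(a)/(12.25*exp(6*a) + 23.38*exp(5*a) - 12.1544*exp(4*a) - 11.8844*exp(3*a) + 20.9753*exp(2*a) - 9.8568*exp(a) + 2.1904)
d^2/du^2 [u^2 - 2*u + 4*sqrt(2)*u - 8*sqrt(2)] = 2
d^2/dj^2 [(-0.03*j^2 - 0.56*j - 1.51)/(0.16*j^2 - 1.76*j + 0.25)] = (-0.045568*j^3 - 0.224736*j^2 + 2.685696*j - 9.730502)/(0.004096*j^6 - 0.135168*j^5 + 1.506048*j^4 - 5.874176*j^3 + 2.3532*j^2 - 0.33*j + 0.015625)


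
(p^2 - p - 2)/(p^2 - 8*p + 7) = (p^2 - p - 2)/(p^2 - 8*p + 7)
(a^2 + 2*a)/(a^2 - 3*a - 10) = a/(a - 5)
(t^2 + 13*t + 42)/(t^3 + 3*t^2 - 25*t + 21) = (t + 6)/(t^2 - 4*t + 3)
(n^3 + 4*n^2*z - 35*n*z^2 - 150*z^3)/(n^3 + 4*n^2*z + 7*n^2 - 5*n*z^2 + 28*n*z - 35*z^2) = (-n^2 + n*z + 30*z^2)/(-n^2 + n*z - 7*n + 7*z)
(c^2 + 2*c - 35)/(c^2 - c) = (c^2 + 2*c - 35)/(c*(c - 1))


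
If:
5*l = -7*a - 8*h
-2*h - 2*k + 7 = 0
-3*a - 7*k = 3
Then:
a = -35*l/73 - 220/73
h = 385/146 - 15*l/73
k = 15*l/73 + 63/73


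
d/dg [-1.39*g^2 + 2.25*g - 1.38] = 2.25 - 2.78*g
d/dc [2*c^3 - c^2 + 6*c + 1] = 6*c^2 - 2*c + 6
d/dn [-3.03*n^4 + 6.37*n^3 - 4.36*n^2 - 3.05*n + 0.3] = -12.12*n^3 + 19.11*n^2 - 8.72*n - 3.05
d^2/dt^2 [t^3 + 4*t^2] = 6*t + 8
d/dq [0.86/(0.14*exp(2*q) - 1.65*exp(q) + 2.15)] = (1.419 - 0.2408*exp(q))*exp(q)/(0.14*exp(2*q) - 1.65*exp(q) + 2.15)^2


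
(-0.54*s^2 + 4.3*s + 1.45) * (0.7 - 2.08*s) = 1.1232*s^3 - 9.322*s^2 - 0.00600000000000023*s + 1.015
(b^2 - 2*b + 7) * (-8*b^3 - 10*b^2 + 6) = -8*b^5 + 6*b^4 - 36*b^3 - 64*b^2 - 12*b + 42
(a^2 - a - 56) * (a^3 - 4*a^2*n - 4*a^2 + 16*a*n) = a^5 - 4*a^4*n - 5*a^4 + 20*a^3*n - 52*a^3 + 208*a^2*n + 224*a^2 - 896*a*n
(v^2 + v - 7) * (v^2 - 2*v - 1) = v^4 - v^3 - 10*v^2 + 13*v + 7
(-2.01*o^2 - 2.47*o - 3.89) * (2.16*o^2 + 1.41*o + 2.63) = -4.3416*o^4 - 8.1693*o^3 - 17.1714*o^2 - 11.981*o - 10.2307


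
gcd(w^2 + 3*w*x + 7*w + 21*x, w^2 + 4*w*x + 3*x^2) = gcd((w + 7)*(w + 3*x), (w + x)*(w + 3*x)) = w + 3*x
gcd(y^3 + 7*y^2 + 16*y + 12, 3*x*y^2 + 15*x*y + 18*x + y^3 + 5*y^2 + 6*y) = y^2 + 5*y + 6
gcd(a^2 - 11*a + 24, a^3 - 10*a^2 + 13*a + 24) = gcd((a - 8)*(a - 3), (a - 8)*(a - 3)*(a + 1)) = a^2 - 11*a + 24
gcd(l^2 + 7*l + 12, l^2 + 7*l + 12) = l^2 + 7*l + 12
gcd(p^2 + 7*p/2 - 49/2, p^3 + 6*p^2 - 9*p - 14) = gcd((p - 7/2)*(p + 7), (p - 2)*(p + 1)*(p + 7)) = p + 7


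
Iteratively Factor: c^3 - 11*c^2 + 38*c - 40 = (c - 5)*(c^2 - 6*c + 8) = (c - 5)*(c - 2)*(c - 4)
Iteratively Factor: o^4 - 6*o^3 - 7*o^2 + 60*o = (o - 4)*(o^3 - 2*o^2 - 15*o) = (o - 4)*(o + 3)*(o^2 - 5*o) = (o - 5)*(o - 4)*(o + 3)*(o)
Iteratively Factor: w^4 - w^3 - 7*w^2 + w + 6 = (w - 1)*(w^3 - 7*w - 6) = (w - 1)*(w + 1)*(w^2 - w - 6) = (w - 1)*(w + 1)*(w + 2)*(w - 3)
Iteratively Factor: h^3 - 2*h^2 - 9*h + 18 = (h - 2)*(h^2 - 9) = (h - 2)*(h + 3)*(h - 3)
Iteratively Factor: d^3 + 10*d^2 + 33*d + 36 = (d + 4)*(d^2 + 6*d + 9) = (d + 3)*(d + 4)*(d + 3)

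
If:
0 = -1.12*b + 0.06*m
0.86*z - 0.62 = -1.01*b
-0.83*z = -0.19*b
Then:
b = 0.51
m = 9.59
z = 0.12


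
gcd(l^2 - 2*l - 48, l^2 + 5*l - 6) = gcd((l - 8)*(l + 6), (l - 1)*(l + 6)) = l + 6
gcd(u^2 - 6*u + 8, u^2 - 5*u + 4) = u - 4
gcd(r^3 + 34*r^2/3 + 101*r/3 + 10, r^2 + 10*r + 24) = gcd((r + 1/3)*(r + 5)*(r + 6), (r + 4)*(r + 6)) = r + 6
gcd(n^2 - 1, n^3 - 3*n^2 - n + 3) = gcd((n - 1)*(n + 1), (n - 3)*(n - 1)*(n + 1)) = n^2 - 1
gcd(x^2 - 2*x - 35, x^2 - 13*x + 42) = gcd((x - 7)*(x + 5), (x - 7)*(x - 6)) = x - 7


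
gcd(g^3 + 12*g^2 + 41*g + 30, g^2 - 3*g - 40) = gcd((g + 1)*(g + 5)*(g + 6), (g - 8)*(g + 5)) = g + 5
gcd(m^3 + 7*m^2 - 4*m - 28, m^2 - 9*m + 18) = 1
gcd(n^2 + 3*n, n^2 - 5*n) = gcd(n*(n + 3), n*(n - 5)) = n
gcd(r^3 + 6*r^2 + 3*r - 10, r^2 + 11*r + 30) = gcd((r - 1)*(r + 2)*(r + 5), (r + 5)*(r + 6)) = r + 5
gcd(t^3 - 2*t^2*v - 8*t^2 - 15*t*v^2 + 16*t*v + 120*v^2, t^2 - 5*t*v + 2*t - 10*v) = t - 5*v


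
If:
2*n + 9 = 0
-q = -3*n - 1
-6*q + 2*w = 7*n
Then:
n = -9/2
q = -25/2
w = -213/4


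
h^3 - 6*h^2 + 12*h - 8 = (h - 2)^3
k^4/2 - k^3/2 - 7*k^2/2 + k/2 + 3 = (k/2 + 1)*(k - 3)*(k - 1)*(k + 1)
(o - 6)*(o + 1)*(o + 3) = o^3 - 2*o^2 - 21*o - 18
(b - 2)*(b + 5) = b^2 + 3*b - 10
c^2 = c^2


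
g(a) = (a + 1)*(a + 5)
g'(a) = 2*a + 6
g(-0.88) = 0.49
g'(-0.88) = 4.24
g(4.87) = 57.94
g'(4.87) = 15.74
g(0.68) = 9.54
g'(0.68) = 7.36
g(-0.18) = 3.95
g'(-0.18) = 5.64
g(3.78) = 41.97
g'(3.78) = 13.56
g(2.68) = 28.26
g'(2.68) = 11.36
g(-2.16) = -3.29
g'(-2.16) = 1.68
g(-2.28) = -3.48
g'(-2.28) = 1.44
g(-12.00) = 77.00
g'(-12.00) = -18.00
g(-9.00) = 32.00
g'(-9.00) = -12.00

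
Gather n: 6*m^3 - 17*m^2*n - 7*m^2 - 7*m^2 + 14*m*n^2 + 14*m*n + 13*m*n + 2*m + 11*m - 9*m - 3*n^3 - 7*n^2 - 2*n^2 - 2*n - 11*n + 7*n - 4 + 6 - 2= 6*m^3 - 14*m^2 + 4*m - 3*n^3 + n^2*(14*m - 9) + n*(-17*m^2 + 27*m - 6)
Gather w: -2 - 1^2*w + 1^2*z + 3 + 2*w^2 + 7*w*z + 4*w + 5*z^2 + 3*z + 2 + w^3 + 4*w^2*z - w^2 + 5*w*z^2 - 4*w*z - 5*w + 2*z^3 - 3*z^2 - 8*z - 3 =w^3 + w^2*(4*z + 1) + w*(5*z^2 + 3*z - 2) + 2*z^3 + 2*z^2 - 4*z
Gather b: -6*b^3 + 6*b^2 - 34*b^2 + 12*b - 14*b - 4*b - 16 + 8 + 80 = -6*b^3 - 28*b^2 - 6*b + 72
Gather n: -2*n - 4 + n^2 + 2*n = n^2 - 4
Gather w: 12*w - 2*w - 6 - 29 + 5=10*w - 30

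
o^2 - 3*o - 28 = (o - 7)*(o + 4)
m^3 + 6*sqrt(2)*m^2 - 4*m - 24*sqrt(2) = (m - 2)*(m + 2)*(m + 6*sqrt(2))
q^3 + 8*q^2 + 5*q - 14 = (q - 1)*(q + 2)*(q + 7)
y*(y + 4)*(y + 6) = y^3 + 10*y^2 + 24*y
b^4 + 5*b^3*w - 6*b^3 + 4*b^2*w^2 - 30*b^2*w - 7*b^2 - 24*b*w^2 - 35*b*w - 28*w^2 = (b - 7)*(b + 1)*(b + w)*(b + 4*w)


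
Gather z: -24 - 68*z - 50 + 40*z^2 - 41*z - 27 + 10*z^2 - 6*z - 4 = 50*z^2 - 115*z - 105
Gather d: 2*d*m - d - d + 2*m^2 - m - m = d*(2*m - 2) + 2*m^2 - 2*m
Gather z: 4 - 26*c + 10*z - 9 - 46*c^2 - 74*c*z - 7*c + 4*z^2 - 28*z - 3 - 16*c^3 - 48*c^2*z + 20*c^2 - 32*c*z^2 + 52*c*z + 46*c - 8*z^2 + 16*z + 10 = -16*c^3 - 26*c^2 + 13*c + z^2*(-32*c - 4) + z*(-48*c^2 - 22*c - 2) + 2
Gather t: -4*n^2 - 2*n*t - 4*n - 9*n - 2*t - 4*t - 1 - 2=-4*n^2 - 13*n + t*(-2*n - 6) - 3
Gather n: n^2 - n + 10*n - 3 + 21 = n^2 + 9*n + 18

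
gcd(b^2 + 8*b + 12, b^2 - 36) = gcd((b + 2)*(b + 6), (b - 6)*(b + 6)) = b + 6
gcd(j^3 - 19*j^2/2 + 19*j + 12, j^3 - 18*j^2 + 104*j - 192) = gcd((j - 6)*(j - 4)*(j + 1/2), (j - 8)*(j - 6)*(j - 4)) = j^2 - 10*j + 24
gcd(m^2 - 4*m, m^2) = m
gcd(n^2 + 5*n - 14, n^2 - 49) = n + 7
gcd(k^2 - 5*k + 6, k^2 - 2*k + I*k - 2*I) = k - 2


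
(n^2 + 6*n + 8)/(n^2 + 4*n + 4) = (n + 4)/(n + 2)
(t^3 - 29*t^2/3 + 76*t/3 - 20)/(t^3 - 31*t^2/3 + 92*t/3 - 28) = (3*t - 5)/(3*t - 7)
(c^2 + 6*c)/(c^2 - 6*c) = (c + 6)/(c - 6)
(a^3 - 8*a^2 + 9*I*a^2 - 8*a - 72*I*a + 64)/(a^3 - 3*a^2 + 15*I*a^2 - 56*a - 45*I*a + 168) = (a^2 + a*(-8 + I) - 8*I)/(a^2 + a*(-3 + 7*I) - 21*I)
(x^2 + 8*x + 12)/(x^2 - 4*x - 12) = (x + 6)/(x - 6)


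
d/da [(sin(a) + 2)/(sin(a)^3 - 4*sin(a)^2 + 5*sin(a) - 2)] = 2*(-2*sin(a) + cos(a)^2 + 5)*cos(a)/((sin(a) - 2)^2*(sin(a) - 1)^3)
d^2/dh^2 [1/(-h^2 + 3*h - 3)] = 2*(h^2 - 3*h - (2*h - 3)^2 + 3)/(h^2 - 3*h + 3)^3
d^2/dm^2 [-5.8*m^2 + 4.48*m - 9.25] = -11.6000000000000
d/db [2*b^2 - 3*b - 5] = 4*b - 3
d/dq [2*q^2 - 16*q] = 4*q - 16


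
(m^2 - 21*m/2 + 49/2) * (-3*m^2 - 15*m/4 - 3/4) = -3*m^4 + 111*m^3/4 - 279*m^2/8 - 84*m - 147/8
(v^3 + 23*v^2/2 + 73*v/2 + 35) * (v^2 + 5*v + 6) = v^5 + 33*v^4/2 + 100*v^3 + 573*v^2/2 + 394*v + 210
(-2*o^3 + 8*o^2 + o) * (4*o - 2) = -8*o^4 + 36*o^3 - 12*o^2 - 2*o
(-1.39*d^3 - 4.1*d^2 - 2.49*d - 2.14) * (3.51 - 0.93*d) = 1.2927*d^4 - 1.0659*d^3 - 12.0753*d^2 - 6.7497*d - 7.5114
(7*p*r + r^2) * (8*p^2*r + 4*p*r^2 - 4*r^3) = 56*p^3*r^2 + 36*p^2*r^3 - 24*p*r^4 - 4*r^5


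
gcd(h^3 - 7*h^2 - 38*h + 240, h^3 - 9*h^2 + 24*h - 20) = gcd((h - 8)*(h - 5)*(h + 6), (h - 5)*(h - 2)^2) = h - 5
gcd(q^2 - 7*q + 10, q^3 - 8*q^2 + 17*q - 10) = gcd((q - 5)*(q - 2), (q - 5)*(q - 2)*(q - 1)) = q^2 - 7*q + 10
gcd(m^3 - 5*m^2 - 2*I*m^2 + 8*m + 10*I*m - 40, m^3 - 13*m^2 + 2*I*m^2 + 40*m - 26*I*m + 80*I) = m^2 + m*(-5 + 2*I) - 10*I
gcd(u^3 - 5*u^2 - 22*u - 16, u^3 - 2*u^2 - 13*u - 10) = u^2 + 3*u + 2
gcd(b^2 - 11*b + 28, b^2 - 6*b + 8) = b - 4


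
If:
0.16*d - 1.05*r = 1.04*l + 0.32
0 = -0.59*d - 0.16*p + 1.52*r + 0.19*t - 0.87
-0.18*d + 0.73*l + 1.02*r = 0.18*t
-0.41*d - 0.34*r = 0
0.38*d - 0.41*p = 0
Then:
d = -0.37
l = -0.81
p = -0.34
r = 0.44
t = -0.41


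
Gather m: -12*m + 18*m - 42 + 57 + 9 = 6*m + 24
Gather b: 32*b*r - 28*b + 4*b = b*(32*r - 24)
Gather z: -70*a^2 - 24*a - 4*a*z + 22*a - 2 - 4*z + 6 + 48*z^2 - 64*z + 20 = -70*a^2 - 2*a + 48*z^2 + z*(-4*a - 68) + 24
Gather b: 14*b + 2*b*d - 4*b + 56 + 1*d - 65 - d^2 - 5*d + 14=b*(2*d + 10) - d^2 - 4*d + 5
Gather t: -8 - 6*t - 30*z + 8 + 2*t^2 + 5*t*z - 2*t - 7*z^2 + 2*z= 2*t^2 + t*(5*z - 8) - 7*z^2 - 28*z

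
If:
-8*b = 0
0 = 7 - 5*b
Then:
No Solution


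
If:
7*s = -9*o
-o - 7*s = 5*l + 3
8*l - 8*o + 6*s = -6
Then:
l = 1/17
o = 7/17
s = -9/17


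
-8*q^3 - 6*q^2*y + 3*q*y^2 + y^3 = (-2*q + y)*(q + y)*(4*q + y)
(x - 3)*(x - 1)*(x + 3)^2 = x^4 + 2*x^3 - 12*x^2 - 18*x + 27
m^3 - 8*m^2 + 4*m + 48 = (m - 6)*(m - 4)*(m + 2)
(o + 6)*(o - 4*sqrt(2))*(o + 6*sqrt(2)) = o^3 + 2*sqrt(2)*o^2 + 6*o^2 - 48*o + 12*sqrt(2)*o - 288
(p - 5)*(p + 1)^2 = p^3 - 3*p^2 - 9*p - 5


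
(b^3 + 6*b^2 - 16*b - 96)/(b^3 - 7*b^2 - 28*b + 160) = (b^2 + 10*b + 24)/(b^2 - 3*b - 40)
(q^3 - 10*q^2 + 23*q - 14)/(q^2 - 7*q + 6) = (q^2 - 9*q + 14)/(q - 6)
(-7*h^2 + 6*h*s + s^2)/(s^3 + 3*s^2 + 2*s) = (-7*h^2 + 6*h*s + s^2)/(s*(s^2 + 3*s + 2))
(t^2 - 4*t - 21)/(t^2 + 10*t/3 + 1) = 3*(t - 7)/(3*t + 1)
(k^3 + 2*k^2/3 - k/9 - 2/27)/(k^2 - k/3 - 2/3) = (k^2 - 1/9)/(k - 1)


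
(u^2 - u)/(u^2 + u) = (u - 1)/(u + 1)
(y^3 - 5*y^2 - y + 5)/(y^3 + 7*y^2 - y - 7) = (y - 5)/(y + 7)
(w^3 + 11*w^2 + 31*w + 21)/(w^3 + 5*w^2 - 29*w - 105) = (w + 1)/(w - 5)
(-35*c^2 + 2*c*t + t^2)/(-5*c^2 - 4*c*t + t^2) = (7*c + t)/(c + t)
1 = 1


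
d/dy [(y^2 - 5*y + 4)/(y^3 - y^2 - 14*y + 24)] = (-y^4 + 10*y^3 - 31*y^2 + 56*y - 64)/(y^6 - 2*y^5 - 27*y^4 + 76*y^3 + 148*y^2 - 672*y + 576)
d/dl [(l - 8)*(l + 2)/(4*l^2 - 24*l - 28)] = 9*(l - 3)/(2*(l^4 - 12*l^3 + 22*l^2 + 84*l + 49))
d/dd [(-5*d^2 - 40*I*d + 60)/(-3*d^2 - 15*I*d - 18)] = 5*I/(-d^2 + 2*I*d + 1)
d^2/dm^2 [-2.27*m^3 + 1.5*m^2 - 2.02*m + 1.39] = 3.0 - 13.62*m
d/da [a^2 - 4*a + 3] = 2*a - 4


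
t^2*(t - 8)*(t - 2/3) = t^4 - 26*t^3/3 + 16*t^2/3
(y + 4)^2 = y^2 + 8*y + 16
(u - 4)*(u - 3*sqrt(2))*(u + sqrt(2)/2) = u^3 - 4*u^2 - 5*sqrt(2)*u^2/2 - 3*u + 10*sqrt(2)*u + 12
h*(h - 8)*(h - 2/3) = h^3 - 26*h^2/3 + 16*h/3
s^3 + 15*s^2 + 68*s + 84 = (s + 2)*(s + 6)*(s + 7)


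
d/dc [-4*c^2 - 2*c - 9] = -8*c - 2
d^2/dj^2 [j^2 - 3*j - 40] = 2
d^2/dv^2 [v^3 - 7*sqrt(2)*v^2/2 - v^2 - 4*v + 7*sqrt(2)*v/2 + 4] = 6*v - 7*sqrt(2) - 2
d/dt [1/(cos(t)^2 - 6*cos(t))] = 2*(cos(t) - 3)*sin(t)/((cos(t) - 6)^2*cos(t)^2)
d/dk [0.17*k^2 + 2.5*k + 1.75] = 0.34*k + 2.5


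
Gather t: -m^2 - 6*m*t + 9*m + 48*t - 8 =-m^2 + 9*m + t*(48 - 6*m) - 8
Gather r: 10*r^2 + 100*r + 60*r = 10*r^2 + 160*r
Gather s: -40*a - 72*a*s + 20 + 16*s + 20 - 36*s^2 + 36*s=-40*a - 36*s^2 + s*(52 - 72*a) + 40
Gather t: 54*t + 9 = 54*t + 9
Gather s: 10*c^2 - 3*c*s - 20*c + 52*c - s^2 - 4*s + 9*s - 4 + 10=10*c^2 + 32*c - s^2 + s*(5 - 3*c) + 6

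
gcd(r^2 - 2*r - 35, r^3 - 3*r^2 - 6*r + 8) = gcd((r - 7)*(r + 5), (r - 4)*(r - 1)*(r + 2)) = 1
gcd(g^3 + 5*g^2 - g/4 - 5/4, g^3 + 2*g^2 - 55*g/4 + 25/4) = g^2 + 9*g/2 - 5/2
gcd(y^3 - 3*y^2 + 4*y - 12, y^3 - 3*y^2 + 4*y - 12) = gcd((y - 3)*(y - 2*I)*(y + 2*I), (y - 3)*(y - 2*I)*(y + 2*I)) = y^3 - 3*y^2 + 4*y - 12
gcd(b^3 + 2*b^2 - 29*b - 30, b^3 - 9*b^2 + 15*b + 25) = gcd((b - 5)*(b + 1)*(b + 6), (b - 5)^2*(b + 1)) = b^2 - 4*b - 5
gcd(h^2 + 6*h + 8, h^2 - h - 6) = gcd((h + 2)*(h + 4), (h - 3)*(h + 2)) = h + 2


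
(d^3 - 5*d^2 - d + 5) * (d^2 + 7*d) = d^5 + 2*d^4 - 36*d^3 - 2*d^2 + 35*d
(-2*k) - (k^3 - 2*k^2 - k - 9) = -k^3 + 2*k^2 - k + 9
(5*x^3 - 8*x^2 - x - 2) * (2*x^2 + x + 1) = 10*x^5 - 11*x^4 - 5*x^3 - 13*x^2 - 3*x - 2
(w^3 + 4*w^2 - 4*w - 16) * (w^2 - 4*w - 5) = w^5 - 25*w^3 - 20*w^2 + 84*w + 80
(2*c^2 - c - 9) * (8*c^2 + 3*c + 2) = 16*c^4 - 2*c^3 - 71*c^2 - 29*c - 18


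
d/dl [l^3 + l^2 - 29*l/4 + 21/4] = 3*l^2 + 2*l - 29/4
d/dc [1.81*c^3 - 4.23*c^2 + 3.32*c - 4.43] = 5.43*c^2 - 8.46*c + 3.32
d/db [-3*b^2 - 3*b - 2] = -6*b - 3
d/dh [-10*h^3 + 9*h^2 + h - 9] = -30*h^2 + 18*h + 1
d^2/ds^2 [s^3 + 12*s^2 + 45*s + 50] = 6*s + 24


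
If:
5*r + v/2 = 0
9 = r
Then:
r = 9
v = -90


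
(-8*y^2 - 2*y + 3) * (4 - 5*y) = 40*y^3 - 22*y^2 - 23*y + 12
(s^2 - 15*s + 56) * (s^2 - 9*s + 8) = s^4 - 24*s^3 + 199*s^2 - 624*s + 448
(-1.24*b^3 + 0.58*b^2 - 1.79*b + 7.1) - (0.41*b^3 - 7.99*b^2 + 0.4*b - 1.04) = -1.65*b^3 + 8.57*b^2 - 2.19*b + 8.14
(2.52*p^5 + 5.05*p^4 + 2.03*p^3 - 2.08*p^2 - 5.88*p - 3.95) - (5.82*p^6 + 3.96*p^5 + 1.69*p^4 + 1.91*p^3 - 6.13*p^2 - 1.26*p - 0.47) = -5.82*p^6 - 1.44*p^5 + 3.36*p^4 + 0.12*p^3 + 4.05*p^2 - 4.62*p - 3.48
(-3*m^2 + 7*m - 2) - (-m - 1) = -3*m^2 + 8*m - 1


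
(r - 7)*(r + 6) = r^2 - r - 42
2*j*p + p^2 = p*(2*j + p)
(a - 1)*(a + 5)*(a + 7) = a^3 + 11*a^2 + 23*a - 35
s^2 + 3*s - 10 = (s - 2)*(s + 5)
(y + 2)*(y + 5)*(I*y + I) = I*y^3 + 8*I*y^2 + 17*I*y + 10*I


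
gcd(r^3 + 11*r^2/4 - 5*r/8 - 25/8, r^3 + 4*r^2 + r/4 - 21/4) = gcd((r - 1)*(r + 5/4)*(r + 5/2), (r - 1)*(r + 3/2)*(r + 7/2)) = r - 1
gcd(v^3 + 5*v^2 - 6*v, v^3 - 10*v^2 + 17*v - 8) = v - 1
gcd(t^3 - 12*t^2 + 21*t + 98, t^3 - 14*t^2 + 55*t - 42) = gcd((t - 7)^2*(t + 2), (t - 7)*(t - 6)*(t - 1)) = t - 7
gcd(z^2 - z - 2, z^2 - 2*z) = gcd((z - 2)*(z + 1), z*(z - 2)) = z - 2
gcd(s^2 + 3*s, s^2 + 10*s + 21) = s + 3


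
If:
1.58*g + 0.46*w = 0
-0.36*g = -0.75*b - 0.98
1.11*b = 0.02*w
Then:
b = -0.15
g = 2.41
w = -8.28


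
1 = 1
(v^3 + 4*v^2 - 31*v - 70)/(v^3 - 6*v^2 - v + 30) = (v + 7)/(v - 3)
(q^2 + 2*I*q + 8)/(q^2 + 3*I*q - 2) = (q^2 + 2*I*q + 8)/(q^2 + 3*I*q - 2)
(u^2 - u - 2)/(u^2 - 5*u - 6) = (u - 2)/(u - 6)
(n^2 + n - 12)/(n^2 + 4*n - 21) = (n + 4)/(n + 7)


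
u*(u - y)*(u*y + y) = u^3*y - u^2*y^2 + u^2*y - u*y^2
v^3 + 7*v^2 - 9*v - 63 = (v - 3)*(v + 3)*(v + 7)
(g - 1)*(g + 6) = g^2 + 5*g - 6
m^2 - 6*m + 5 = (m - 5)*(m - 1)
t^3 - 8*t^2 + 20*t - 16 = (t - 4)*(t - 2)^2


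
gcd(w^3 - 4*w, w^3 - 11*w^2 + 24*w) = w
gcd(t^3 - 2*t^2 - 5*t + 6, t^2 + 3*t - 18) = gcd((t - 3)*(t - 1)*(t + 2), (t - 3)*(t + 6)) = t - 3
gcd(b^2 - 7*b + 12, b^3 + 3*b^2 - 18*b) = b - 3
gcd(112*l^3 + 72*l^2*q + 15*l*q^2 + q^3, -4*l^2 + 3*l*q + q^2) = 4*l + q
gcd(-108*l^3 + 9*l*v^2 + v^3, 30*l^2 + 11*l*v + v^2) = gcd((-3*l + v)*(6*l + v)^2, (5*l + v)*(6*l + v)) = 6*l + v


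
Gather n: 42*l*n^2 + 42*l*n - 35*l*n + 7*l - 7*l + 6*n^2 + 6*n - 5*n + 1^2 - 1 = n^2*(42*l + 6) + n*(7*l + 1)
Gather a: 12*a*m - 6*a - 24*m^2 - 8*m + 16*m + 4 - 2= a*(12*m - 6) - 24*m^2 + 8*m + 2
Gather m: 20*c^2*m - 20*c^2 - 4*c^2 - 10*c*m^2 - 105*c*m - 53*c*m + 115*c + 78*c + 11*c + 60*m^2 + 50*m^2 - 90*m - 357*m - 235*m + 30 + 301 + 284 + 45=-24*c^2 + 204*c + m^2*(110 - 10*c) + m*(20*c^2 - 158*c - 682) + 660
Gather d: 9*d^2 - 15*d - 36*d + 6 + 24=9*d^2 - 51*d + 30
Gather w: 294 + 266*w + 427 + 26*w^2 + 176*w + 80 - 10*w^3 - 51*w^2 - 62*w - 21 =-10*w^3 - 25*w^2 + 380*w + 780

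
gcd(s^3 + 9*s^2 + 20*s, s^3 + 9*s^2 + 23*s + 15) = s + 5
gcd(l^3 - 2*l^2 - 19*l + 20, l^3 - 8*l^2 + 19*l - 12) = l - 1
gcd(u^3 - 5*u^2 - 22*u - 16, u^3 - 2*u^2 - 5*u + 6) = u + 2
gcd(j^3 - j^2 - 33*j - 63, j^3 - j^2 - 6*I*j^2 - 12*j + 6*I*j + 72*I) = j + 3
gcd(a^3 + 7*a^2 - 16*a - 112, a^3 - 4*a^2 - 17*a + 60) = a + 4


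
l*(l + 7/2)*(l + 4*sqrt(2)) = l^3 + 7*l^2/2 + 4*sqrt(2)*l^2 + 14*sqrt(2)*l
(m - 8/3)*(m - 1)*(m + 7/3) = m^3 - 4*m^2/3 - 53*m/9 + 56/9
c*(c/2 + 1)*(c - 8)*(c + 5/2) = c^4/2 - 7*c^3/4 - 31*c^2/2 - 20*c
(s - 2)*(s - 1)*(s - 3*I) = s^3 - 3*s^2 - 3*I*s^2 + 2*s + 9*I*s - 6*I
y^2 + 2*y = y*(y + 2)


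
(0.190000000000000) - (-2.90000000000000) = 3.09000000000000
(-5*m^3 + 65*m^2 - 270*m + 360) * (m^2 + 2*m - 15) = -5*m^5 + 55*m^4 - 65*m^3 - 1155*m^2 + 4770*m - 5400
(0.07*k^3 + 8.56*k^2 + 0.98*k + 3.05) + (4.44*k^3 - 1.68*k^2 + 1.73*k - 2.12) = 4.51*k^3 + 6.88*k^2 + 2.71*k + 0.93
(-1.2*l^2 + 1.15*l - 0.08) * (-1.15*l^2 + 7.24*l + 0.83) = 1.38*l^4 - 10.0105*l^3 + 7.422*l^2 + 0.3753*l - 0.0664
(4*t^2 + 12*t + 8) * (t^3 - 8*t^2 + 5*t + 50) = 4*t^5 - 20*t^4 - 68*t^3 + 196*t^2 + 640*t + 400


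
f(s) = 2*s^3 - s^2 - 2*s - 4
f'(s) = 6*s^2 - 2*s - 2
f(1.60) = -1.57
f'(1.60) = 10.16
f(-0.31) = -3.54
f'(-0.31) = -0.80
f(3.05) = 37.34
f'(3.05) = 47.72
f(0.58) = -5.11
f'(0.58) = -1.14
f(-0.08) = -3.85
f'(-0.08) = -1.80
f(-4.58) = -207.96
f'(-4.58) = 133.02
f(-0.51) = -3.51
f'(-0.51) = 0.58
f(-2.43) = -33.74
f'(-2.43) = 38.29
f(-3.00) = -61.00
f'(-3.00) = 58.00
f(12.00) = 3284.00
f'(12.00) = 838.00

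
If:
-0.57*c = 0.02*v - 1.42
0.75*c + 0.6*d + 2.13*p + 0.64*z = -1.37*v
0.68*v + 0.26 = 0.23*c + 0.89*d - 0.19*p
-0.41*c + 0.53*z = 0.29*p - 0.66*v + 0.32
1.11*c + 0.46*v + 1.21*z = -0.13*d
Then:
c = 2.36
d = 2.04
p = -2.72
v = 3.84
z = -3.84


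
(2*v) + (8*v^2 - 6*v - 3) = 8*v^2 - 4*v - 3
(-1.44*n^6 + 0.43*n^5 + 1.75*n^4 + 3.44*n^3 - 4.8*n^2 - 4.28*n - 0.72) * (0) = 0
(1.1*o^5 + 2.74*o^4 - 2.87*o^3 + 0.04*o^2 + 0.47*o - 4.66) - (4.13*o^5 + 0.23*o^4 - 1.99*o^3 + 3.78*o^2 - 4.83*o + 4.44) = -3.03*o^5 + 2.51*o^4 - 0.88*o^3 - 3.74*o^2 + 5.3*o - 9.1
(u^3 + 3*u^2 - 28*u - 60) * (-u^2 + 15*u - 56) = -u^5 + 12*u^4 + 17*u^3 - 528*u^2 + 668*u + 3360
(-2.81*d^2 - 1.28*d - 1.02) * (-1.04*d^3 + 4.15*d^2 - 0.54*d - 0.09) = 2.9224*d^5 - 10.3303*d^4 - 2.7338*d^3 - 3.2889*d^2 + 0.666*d + 0.0918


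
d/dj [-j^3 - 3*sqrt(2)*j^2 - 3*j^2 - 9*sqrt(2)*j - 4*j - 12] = -3*j^2 - 6*sqrt(2)*j - 6*j - 9*sqrt(2) - 4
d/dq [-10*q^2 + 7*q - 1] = 7 - 20*q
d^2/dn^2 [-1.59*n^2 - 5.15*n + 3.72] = -3.18000000000000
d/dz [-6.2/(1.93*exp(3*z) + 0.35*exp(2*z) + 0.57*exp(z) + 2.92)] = (35.898*exp(2*z) + 4.34*exp(z) + 3.534)*exp(z)/(1.93*exp(3*z) + 0.35*exp(2*z) + 0.57*exp(z) + 2.92)^2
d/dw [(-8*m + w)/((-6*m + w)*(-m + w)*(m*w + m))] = ((-8*m + w)*(m - w)*(w + 1) + (-8*m + w)*(6*m - w)*(w + 1) + (m - w)*(6*m - w)*(8*m - w) + (m - w)*(6*m - w)*(w + 1))/(m*(m - w)^2*(6*m - w)^2*(w + 1)^2)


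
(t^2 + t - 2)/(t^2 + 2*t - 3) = (t + 2)/(t + 3)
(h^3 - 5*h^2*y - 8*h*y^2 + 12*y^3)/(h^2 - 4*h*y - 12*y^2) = h - y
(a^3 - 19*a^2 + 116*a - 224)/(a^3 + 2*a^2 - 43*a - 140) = (a^2 - 12*a + 32)/(a^2 + 9*a + 20)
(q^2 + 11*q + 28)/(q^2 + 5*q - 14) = (q + 4)/(q - 2)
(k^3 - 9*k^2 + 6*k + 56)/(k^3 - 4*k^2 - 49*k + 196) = (k + 2)/(k + 7)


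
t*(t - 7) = t^2 - 7*t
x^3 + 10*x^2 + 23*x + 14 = (x + 1)*(x + 2)*(x + 7)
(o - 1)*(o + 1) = o^2 - 1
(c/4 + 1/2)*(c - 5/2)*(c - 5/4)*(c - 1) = c^4/4 - 11*c^3/16 - 21*c^2/32 + 85*c/32 - 25/16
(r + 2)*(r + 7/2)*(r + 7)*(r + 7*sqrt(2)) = r^4 + 7*sqrt(2)*r^3 + 25*r^3/2 + 91*r^2/2 + 175*sqrt(2)*r^2/2 + 49*r + 637*sqrt(2)*r/2 + 343*sqrt(2)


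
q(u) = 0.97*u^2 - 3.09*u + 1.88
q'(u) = 1.94*u - 3.09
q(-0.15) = 2.37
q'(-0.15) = -3.38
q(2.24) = -0.17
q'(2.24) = 1.26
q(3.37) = 2.48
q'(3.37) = 3.45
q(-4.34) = 33.56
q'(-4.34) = -11.51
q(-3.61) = 25.68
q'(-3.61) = -10.09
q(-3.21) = 21.79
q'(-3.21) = -9.32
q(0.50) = 0.58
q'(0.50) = -2.12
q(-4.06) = 30.41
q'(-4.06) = -10.97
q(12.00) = 104.48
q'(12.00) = 20.19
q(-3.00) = 19.88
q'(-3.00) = -8.91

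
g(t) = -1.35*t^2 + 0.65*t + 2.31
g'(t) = 0.65 - 2.7*t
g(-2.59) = -8.43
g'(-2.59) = 7.64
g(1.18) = 1.20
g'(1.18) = -2.54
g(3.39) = -11.00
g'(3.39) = -8.50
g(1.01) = 1.59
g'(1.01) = -2.08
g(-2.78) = -9.93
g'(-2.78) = 8.16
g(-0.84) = 0.81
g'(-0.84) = 2.92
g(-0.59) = 1.46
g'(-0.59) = 2.24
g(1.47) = 0.35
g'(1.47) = -3.32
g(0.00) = 2.31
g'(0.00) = 0.65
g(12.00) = -184.29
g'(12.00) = -31.75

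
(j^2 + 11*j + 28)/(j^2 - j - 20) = (j + 7)/(j - 5)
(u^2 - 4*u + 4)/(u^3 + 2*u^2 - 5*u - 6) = (u - 2)/(u^2 + 4*u + 3)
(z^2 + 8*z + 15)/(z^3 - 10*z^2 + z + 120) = (z + 5)/(z^2 - 13*z + 40)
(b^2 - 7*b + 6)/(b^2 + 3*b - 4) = (b - 6)/(b + 4)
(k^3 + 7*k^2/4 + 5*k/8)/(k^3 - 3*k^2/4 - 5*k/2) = (k + 1/2)/(k - 2)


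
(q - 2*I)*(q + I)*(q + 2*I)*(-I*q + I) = -I*q^4 + q^3 + I*q^3 - q^2 - 4*I*q^2 + 4*q + 4*I*q - 4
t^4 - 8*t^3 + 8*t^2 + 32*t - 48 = (t - 6)*(t - 2)^2*(t + 2)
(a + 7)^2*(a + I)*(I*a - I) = I*a^4 - a^3 + 13*I*a^3 - 13*a^2 + 35*I*a^2 - 35*a - 49*I*a + 49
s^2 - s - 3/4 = (s - 3/2)*(s + 1/2)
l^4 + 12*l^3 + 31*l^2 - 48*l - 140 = (l - 2)*(l + 2)*(l + 5)*(l + 7)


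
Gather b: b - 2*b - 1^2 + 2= 1 - b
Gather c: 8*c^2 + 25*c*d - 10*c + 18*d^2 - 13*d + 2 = 8*c^2 + c*(25*d - 10) + 18*d^2 - 13*d + 2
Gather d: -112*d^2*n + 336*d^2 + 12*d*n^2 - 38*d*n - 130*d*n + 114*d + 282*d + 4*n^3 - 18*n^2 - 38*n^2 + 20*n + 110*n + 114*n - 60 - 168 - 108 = d^2*(336 - 112*n) + d*(12*n^2 - 168*n + 396) + 4*n^3 - 56*n^2 + 244*n - 336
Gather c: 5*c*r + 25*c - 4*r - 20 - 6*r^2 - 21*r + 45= c*(5*r + 25) - 6*r^2 - 25*r + 25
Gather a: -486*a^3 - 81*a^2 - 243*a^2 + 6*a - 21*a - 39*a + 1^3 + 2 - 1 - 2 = -486*a^3 - 324*a^2 - 54*a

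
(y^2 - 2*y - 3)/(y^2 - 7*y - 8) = (y - 3)/(y - 8)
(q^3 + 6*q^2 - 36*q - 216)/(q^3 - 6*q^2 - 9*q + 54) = (q^2 + 12*q + 36)/(q^2 - 9)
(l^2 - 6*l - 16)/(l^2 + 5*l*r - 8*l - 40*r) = (l + 2)/(l + 5*r)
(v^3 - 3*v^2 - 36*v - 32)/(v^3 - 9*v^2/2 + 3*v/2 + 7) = 2*(v^2 - 4*v - 32)/(2*v^2 - 11*v + 14)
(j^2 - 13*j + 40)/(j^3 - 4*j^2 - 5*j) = (j - 8)/(j*(j + 1))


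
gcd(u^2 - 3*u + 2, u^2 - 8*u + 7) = u - 1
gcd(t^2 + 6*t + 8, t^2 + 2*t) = t + 2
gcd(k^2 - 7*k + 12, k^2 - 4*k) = k - 4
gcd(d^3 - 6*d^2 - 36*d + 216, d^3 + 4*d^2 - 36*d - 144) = d^2 - 36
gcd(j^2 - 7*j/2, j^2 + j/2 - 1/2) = 1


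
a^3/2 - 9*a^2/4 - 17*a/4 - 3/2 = (a/2 + 1/2)*(a - 6)*(a + 1/2)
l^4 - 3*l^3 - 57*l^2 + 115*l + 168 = (l - 8)*(l - 3)*(l + 1)*(l + 7)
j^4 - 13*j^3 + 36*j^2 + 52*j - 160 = (j - 8)*(j - 5)*(j - 2)*(j + 2)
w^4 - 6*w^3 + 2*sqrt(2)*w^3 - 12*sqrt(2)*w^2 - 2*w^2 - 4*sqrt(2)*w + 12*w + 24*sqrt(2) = (w - 6)*(w - sqrt(2))*(w + sqrt(2))*(w + 2*sqrt(2))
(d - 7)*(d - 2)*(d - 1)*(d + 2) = d^4 - 8*d^3 + 3*d^2 + 32*d - 28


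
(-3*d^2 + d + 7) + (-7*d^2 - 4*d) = -10*d^2 - 3*d + 7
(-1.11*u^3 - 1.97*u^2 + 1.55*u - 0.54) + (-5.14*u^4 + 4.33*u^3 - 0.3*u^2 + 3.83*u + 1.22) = -5.14*u^4 + 3.22*u^3 - 2.27*u^2 + 5.38*u + 0.68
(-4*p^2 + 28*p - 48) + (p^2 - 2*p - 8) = -3*p^2 + 26*p - 56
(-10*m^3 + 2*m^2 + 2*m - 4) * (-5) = 50*m^3 - 10*m^2 - 10*m + 20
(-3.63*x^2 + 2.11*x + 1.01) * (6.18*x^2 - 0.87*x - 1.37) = -22.4334*x^4 + 16.1979*x^3 + 9.3792*x^2 - 3.7694*x - 1.3837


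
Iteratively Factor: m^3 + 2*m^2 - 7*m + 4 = (m - 1)*(m^2 + 3*m - 4) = (m - 1)^2*(m + 4)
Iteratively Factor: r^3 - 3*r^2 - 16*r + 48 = (r - 4)*(r^2 + r - 12) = (r - 4)*(r + 4)*(r - 3)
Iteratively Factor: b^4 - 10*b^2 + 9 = (b + 3)*(b^3 - 3*b^2 - b + 3) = (b - 3)*(b + 3)*(b^2 - 1) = (b - 3)*(b - 1)*(b + 3)*(b + 1)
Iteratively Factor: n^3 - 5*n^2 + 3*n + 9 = (n - 3)*(n^2 - 2*n - 3) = (n - 3)^2*(n + 1)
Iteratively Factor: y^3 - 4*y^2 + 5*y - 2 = (y - 2)*(y^2 - 2*y + 1) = (y - 2)*(y - 1)*(y - 1)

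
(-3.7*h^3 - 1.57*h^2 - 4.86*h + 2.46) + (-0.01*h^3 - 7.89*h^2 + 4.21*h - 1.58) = -3.71*h^3 - 9.46*h^2 - 0.65*h + 0.88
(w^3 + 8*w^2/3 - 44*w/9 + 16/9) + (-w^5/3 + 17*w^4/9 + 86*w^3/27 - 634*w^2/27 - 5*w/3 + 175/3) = -w^5/3 + 17*w^4/9 + 113*w^3/27 - 562*w^2/27 - 59*w/9 + 541/9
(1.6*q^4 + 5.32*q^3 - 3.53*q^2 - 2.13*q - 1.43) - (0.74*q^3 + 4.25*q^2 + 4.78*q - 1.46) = 1.6*q^4 + 4.58*q^3 - 7.78*q^2 - 6.91*q + 0.03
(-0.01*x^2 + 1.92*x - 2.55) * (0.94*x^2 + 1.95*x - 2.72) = -0.0094*x^4 + 1.7853*x^3 + 1.3742*x^2 - 10.1949*x + 6.936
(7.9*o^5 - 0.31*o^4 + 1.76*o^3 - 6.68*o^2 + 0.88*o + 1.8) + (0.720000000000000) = 7.9*o^5 - 0.31*o^4 + 1.76*o^3 - 6.68*o^2 + 0.88*o + 2.52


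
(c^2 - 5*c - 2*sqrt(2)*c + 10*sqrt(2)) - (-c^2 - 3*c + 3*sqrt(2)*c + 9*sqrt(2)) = 2*c^2 - 5*sqrt(2)*c - 2*c + sqrt(2)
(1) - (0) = 1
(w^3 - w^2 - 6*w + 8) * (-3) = -3*w^3 + 3*w^2 + 18*w - 24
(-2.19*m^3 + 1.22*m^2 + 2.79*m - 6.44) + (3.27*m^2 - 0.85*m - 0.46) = -2.19*m^3 + 4.49*m^2 + 1.94*m - 6.9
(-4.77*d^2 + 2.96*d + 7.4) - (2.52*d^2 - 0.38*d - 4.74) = -7.29*d^2 + 3.34*d + 12.14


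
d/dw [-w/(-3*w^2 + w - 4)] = (3*w^2 - w*(6*w - 1) - w + 4)/(3*w^2 - w + 4)^2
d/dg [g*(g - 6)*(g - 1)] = 3*g^2 - 14*g + 6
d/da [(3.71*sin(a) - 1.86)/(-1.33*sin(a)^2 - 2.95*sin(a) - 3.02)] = (4.9343*sin(a)^2 - 4.9476*sin(a) - 16.6912)*cos(a)/(1.7689*sin(a)^4 + 7.847*sin(a)^3 + 16.7357*sin(a)^2 + 17.818*sin(a) + 9.1204)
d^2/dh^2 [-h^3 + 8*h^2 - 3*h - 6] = 16 - 6*h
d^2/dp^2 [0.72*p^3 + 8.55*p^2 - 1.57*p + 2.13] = 4.32*p + 17.1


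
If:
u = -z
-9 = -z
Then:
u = -9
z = 9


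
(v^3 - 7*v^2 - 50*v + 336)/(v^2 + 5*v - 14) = (v^2 - 14*v + 48)/(v - 2)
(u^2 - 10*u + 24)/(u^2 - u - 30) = (u - 4)/(u + 5)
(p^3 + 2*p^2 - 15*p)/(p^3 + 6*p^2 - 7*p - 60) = p/(p + 4)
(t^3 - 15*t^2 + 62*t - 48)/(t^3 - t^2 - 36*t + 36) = (t - 8)/(t + 6)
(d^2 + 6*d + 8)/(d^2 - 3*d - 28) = (d + 2)/(d - 7)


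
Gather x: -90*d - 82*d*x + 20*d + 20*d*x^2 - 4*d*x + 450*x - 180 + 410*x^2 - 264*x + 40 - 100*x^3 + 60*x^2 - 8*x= -70*d - 100*x^3 + x^2*(20*d + 470) + x*(178 - 86*d) - 140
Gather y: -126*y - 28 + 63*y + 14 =-63*y - 14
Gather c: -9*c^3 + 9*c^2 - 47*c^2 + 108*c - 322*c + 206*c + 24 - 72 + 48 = -9*c^3 - 38*c^2 - 8*c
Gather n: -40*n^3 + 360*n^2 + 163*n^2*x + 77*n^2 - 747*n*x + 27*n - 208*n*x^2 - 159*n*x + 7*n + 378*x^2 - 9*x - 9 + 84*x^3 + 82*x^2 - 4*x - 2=-40*n^3 + n^2*(163*x + 437) + n*(-208*x^2 - 906*x + 34) + 84*x^3 + 460*x^2 - 13*x - 11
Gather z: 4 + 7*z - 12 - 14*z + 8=-7*z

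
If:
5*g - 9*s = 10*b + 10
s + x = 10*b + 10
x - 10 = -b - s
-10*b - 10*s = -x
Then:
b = 0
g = 40/11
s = 10/11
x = 100/11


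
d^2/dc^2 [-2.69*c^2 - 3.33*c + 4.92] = -5.38000000000000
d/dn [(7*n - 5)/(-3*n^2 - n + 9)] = (-21*n^2 - 7*n + (6*n + 1)*(7*n - 5) + 63)/(3*n^2 + n - 9)^2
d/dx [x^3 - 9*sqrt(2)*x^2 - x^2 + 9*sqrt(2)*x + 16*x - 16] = 3*x^2 - 18*sqrt(2)*x - 2*x + 9*sqrt(2) + 16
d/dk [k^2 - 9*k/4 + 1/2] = 2*k - 9/4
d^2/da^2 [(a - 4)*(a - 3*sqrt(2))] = 2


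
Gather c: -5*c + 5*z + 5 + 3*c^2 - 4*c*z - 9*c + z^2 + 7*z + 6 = 3*c^2 + c*(-4*z - 14) + z^2 + 12*z + 11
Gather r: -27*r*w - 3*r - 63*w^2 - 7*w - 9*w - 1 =r*(-27*w - 3) - 63*w^2 - 16*w - 1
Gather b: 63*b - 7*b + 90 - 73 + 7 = 56*b + 24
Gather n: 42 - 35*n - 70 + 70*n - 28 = 35*n - 56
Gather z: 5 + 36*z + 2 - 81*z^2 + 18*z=-81*z^2 + 54*z + 7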